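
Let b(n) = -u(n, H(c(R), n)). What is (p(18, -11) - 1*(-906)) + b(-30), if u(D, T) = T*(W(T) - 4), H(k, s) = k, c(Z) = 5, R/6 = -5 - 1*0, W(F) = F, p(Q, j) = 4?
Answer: 905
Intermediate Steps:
R = -30 (R = 6*(-5 - 1*0) = 6*(-5 + 0) = 6*(-5) = -30)
u(D, T) = T*(-4 + T) (u(D, T) = T*(T - 4) = T*(-4 + T))
b(n) = -5 (b(n) = -5*(-4 + 5) = -5)
(p(18, -11) - 1*(-906)) + b(-30) = (4 - 1*(-906)) - 5 = (4 + 906) - 5 = 910 - 5 = 905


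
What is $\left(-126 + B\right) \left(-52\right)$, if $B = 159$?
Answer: $-1716$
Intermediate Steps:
$\left(-126 + B\right) \left(-52\right) = \left(-126 + 159\right) \left(-52\right) = 33 \left(-52\right) = -1716$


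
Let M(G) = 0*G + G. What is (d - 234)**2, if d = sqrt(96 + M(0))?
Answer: 54852 - 1872*sqrt(6) ≈ 50267.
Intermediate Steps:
M(G) = G (M(G) = 0 + G = G)
d = 4*sqrt(6) (d = sqrt(96 + 0) = sqrt(96) = 4*sqrt(6) ≈ 9.7980)
(d - 234)**2 = (4*sqrt(6) - 234)**2 = (-234 + 4*sqrt(6))**2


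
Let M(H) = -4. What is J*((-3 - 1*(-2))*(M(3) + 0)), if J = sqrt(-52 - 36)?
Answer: 8*I*sqrt(22) ≈ 37.523*I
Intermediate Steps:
J = 2*I*sqrt(22) (J = sqrt(-88) = 2*I*sqrt(22) ≈ 9.3808*I)
J*((-3 - 1*(-2))*(M(3) + 0)) = (2*I*sqrt(22))*((-3 - 1*(-2))*(-4 + 0)) = (2*I*sqrt(22))*((-3 + 2)*(-4)) = (2*I*sqrt(22))*(-1*(-4)) = (2*I*sqrt(22))*4 = 8*I*sqrt(22)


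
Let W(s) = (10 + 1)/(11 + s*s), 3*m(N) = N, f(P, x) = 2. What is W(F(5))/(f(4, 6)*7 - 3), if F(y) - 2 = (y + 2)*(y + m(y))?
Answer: 9/21415 ≈ 0.00042027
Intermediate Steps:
m(N) = N/3
F(y) = 2 + 4*y*(2 + y)/3 (F(y) = 2 + (y + 2)*(y + y/3) = 2 + (2 + y)*(4*y/3) = 2 + 4*y*(2 + y)/3)
W(s) = 11/(11 + s**2)
W(F(5))/(f(4, 6)*7 - 3) = (11/(11 + (2 + (4/3)*5**2 + (8/3)*5)**2))/(2*7 - 3) = (11/(11 + (2 + (4/3)*25 + 40/3)**2))/(14 - 3) = (11/(11 + (2 + 100/3 + 40/3)**2))/11 = (11/(11 + (146/3)**2))*(1/11) = (11/(11 + 21316/9))*(1/11) = (11/(21415/9))*(1/11) = (11*(9/21415))*(1/11) = (99/21415)*(1/11) = 9/21415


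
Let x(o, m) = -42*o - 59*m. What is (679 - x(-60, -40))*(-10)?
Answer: 42010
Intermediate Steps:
x(o, m) = -59*m - 42*o
(679 - x(-60, -40))*(-10) = (679 - (-59*(-40) - 42*(-60)))*(-10) = (679 - (2360 + 2520))*(-10) = (679 - 1*4880)*(-10) = (679 - 4880)*(-10) = -4201*(-10) = 42010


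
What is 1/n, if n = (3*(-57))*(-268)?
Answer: 1/45828 ≈ 2.1821e-5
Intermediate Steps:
n = 45828 (n = -171*(-268) = 45828)
1/n = 1/45828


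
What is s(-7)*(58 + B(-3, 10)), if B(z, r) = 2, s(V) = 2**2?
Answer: 240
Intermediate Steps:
s(V) = 4
s(-7)*(58 + B(-3, 10)) = 4*(58 + 2) = 4*60 = 240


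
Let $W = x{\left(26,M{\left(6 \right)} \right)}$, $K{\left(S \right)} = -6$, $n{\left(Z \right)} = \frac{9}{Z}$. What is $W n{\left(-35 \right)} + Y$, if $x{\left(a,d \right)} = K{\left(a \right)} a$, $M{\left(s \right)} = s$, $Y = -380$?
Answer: $- \frac{11896}{35} \approx -339.89$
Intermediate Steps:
$x{\left(a,d \right)} = - 6 a$
$W = -156$ ($W = \left(-6\right) 26 = -156$)
$W n{\left(-35 \right)} + Y = - 156 \frac{9}{-35} - 380 = - 156 \cdot 9 \left(- \frac{1}{35}\right) - 380 = \left(-156\right) \left(- \frac{9}{35}\right) - 380 = \frac{1404}{35} - 380 = - \frac{11896}{35}$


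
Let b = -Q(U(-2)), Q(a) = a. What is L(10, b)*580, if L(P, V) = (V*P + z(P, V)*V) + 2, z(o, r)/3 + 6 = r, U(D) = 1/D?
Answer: -725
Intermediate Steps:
U(D) = 1/D
z(o, r) = -18 + 3*r
b = ½ (b = -1/(-2) = -1*(-½) = ½ ≈ 0.50000)
L(P, V) = 2 + P*V + V*(-18 + 3*V) (L(P, V) = (V*P + (-18 + 3*V)*V) + 2 = (P*V + V*(-18 + 3*V)) + 2 = 2 + P*V + V*(-18 + 3*V))
L(10, b)*580 = (2 + 10*(½) + 3*(½)*(-6 + ½))*580 = (2 + 5 + 3*(½)*(-11/2))*580 = (2 + 5 - 33/4)*580 = -5/4*580 = -725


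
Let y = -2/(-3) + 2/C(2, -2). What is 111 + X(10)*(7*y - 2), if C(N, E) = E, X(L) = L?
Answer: 203/3 ≈ 67.667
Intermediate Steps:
y = -⅓ (y = -2/(-3) + 2/(-2) = -2*(-⅓) + 2*(-½) = ⅔ - 1 = -⅓ ≈ -0.33333)
111 + X(10)*(7*y - 2) = 111 + 10*(7*(-⅓) - 2) = 111 + 10*(-7/3 - 2) = 111 + 10*(-13/3) = 111 - 130/3 = 203/3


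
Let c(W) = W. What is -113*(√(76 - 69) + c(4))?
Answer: -452 - 113*√7 ≈ -750.97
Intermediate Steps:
-113*(√(76 - 69) + c(4)) = -113*(√(76 - 69) + 4) = -113*(√7 + 4) = -113*(4 + √7) = -452 - 113*√7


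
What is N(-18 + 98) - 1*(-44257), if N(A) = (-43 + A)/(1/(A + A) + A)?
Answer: 566539777/12801 ≈ 44257.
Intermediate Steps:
N(A) = (-43 + A)/(A + 1/(2*A)) (N(A) = (-43 + A)/(1/(2*A) + A) = (-43 + A)/(A + 1/(2*A)))
N(-18 + 98) - 1*(-44257) = 2*(-18 + 98)*(-43 + (-18 + 98))/(1 + 2*(-18 + 98)**2) - 1*(-44257) = 2*80*(-43 + 80)/(1 + 2*80**2) + 44257 = 2*80*37/(1 + 2*6400) + 44257 = 2*80*37/(1 + 12800) + 44257 = 2*80*37/12801 + 44257 = 2*80*(1/12801)*37 + 44257 = 5920/12801 + 44257 = 566539777/12801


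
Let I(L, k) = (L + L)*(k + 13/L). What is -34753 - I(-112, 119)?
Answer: -8123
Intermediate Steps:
I(L, k) = 2*L*(k + 13/L) (I(L, k) = (2*L)*(k + 13/L) = 2*L*(k + 13/L))
-34753 - I(-112, 119) = -34753 - (26 + 2*(-112)*119) = -34753 - (26 - 26656) = -34753 - 1*(-26630) = -34753 + 26630 = -8123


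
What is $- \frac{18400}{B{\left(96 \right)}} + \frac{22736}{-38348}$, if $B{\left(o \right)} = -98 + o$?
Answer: $\frac{88194716}{9587} \approx 9199.4$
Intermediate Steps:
$- \frac{18400}{B{\left(96 \right)}} + \frac{22736}{-38348} = - \frac{18400}{-98 + 96} + \frac{22736}{-38348} = - \frac{18400}{-2} + 22736 \left(- \frac{1}{38348}\right) = \left(-18400\right) \left(- \frac{1}{2}\right) - \frac{5684}{9587} = 9200 - \frac{5684}{9587} = \frac{88194716}{9587}$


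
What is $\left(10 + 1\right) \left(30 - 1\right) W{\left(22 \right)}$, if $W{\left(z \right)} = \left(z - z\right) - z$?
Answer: $-7018$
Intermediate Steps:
$W{\left(z \right)} = - z$ ($W{\left(z \right)} = 0 - z = - z$)
$\left(10 + 1\right) \left(30 - 1\right) W{\left(22 \right)} = \left(10 + 1\right) \left(30 - 1\right) \left(\left(-1\right) 22\right) = 11 \cdot 29 \left(-22\right) = 319 \left(-22\right) = -7018$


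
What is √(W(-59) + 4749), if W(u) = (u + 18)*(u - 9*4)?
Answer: 2*√2161 ≈ 92.973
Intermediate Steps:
W(u) = (-36 + u)*(18 + u) (W(u) = (18 + u)*(u - 36) = (18 + u)*(-36 + u) = (-36 + u)*(18 + u))
√(W(-59) + 4749) = √((-648 + (-59)² - 18*(-59)) + 4749) = √((-648 + 3481 + 1062) + 4749) = √(3895 + 4749) = √8644 = 2*√2161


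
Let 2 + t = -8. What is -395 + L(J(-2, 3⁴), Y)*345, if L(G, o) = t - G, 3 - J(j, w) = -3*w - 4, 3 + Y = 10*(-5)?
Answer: -90095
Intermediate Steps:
t = -10 (t = -2 - 8 = -10)
Y = -53 (Y = -3 + 10*(-5) = -3 - 50 = -53)
J(j, w) = 7 + 3*w (J(j, w) = 3 - (-3*w - 4) = 3 - (-4 - 3*w) = 3 + (4 + 3*w) = 7 + 3*w)
L(G, o) = -10 - G
-395 + L(J(-2, 3⁴), Y)*345 = -395 + (-10 - (7 + 3*3⁴))*345 = -395 + (-10 - (7 + 3*81))*345 = -395 + (-10 - (7 + 243))*345 = -395 + (-10 - 1*250)*345 = -395 + (-10 - 250)*345 = -395 - 260*345 = -395 - 89700 = -90095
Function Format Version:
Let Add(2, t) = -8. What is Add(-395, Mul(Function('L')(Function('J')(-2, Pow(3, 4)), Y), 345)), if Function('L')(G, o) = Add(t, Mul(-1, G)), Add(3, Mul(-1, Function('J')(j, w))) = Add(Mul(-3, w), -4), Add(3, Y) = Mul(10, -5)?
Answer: -90095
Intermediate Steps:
t = -10 (t = Add(-2, -8) = -10)
Y = -53 (Y = Add(-3, Mul(10, -5)) = Add(-3, -50) = -53)
Function('J')(j, w) = Add(7, Mul(3, w)) (Function('J')(j, w) = Add(3, Mul(-1, Add(Mul(-3, w), -4))) = Add(3, Mul(-1, Add(-4, Mul(-3, w)))) = Add(3, Add(4, Mul(3, w))) = Add(7, Mul(3, w)))
Function('L')(G, o) = Add(-10, Mul(-1, G))
Add(-395, Mul(Function('L')(Function('J')(-2, Pow(3, 4)), Y), 345)) = Add(-395, Mul(Add(-10, Mul(-1, Add(7, Mul(3, Pow(3, 4))))), 345)) = Add(-395, Mul(Add(-10, Mul(-1, Add(7, Mul(3, 81)))), 345)) = Add(-395, Mul(Add(-10, Mul(-1, Add(7, 243))), 345)) = Add(-395, Mul(Add(-10, Mul(-1, 250)), 345)) = Add(-395, Mul(Add(-10, -250), 345)) = Add(-395, Mul(-260, 345)) = Add(-395, -89700) = -90095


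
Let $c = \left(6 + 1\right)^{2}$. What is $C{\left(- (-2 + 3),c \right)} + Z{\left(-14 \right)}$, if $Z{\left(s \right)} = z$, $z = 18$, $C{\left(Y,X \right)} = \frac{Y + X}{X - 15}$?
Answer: $\frac{330}{17} \approx 19.412$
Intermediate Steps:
$c = 49$ ($c = 7^{2} = 49$)
$C{\left(Y,X \right)} = \frac{X + Y}{-15 + X}$
$Z{\left(s \right)} = 18$
$C{\left(- (-2 + 3),c \right)} + Z{\left(-14 \right)} = \frac{49 - \left(-2 + 3\right)}{-15 + 49} + 18 = \frac{49 - 1}{34} + 18 = \frac{1}{34} \cdot 48 + 18 = \frac{24}{17} + 18 = \frac{330}{17}$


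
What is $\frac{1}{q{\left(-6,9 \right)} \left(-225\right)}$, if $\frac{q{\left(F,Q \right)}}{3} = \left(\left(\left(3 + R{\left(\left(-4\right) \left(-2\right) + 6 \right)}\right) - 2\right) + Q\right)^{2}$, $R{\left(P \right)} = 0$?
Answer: $- \frac{1}{67500} \approx -1.4815 \cdot 10^{-5}$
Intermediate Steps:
$q{\left(F,Q \right)} = 3 \left(1 + Q\right)^{2}$ ($q{\left(F,Q \right)} = 3 \left(\left(\left(3 + 0\right) - 2\right) + Q\right)^{2} = 3 \left(\left(3 - 2\right) + Q\right)^{2} = 3 \left(1 + Q\right)^{2}$)
$\frac{1}{q{\left(-6,9 \right)} \left(-225\right)} = \frac{1}{3 \left(1 + 9\right)^{2} \left(-225\right)} = \frac{1}{3 \cdot 10^{2} \left(-225\right)} = \frac{1}{3 \cdot 100 \left(-225\right)} = \frac{1}{300 \left(-225\right)} = \frac{1}{-67500} = - \frac{1}{67500}$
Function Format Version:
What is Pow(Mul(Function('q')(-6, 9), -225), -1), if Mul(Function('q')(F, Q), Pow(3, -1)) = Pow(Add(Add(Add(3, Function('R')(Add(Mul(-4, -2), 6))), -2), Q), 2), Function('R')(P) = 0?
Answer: Rational(-1, 67500) ≈ -1.4815e-5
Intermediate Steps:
Function('q')(F, Q) = Mul(3, Pow(Add(1, Q), 2)) (Function('q')(F, Q) = Mul(3, Pow(Add(Add(Add(3, 0), -2), Q), 2)) = Mul(3, Pow(Add(Add(3, -2), Q), 2)) = Mul(3, Pow(Add(1, Q), 2)))
Pow(Mul(Function('q')(-6, 9), -225), -1) = Pow(Mul(Mul(3, Pow(Add(1, 9), 2)), -225), -1) = Pow(Mul(Mul(3, Pow(10, 2)), -225), -1) = Pow(Mul(Mul(3, 100), -225), -1) = Pow(Mul(300, -225), -1) = Pow(-67500, -1) = Rational(-1, 67500)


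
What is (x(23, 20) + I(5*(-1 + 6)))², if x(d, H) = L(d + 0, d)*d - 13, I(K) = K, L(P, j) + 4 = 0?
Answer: 6400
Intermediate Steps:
L(P, j) = -4 (L(P, j) = -4 + 0 = -4)
x(d, H) = -13 - 4*d (x(d, H) = -4*d - 13 = -13 - 4*d)
(x(23, 20) + I(5*(-1 + 6)))² = ((-13 - 4*23) + 5*(-1 + 6))² = ((-13 - 92) + 5*5)² = (-105 + 25)² = (-80)² = 6400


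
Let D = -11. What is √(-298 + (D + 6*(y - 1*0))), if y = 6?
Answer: I*√273 ≈ 16.523*I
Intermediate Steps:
√(-298 + (D + 6*(y - 1*0))) = √(-298 + (-11 + 6*(6 - 1*0))) = √(-298 + (-11 + 6*(6 + 0))) = √(-298 + (-11 + 6*6)) = √(-298 + (-11 + 36)) = √(-298 + 25) = √(-273) = I*√273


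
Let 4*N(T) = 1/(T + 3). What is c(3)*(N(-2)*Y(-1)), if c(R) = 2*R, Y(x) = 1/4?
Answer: 3/8 ≈ 0.37500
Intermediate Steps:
Y(x) = 1/4
N(T) = 1/(4*(3 + T)) (N(T) = 1/(4*(T + 3)) = 1/(4*(3 + T)))
c(3)*(N(-2)*Y(-1)) = (2*3)*((1/(4*(3 - 2)))*(1/4)) = 6*(((1/4)/1)*(1/4)) = 6*(((1/4)*1)*(1/4)) = 6*((1/4)*(1/4)) = 6*(1/16) = 3/8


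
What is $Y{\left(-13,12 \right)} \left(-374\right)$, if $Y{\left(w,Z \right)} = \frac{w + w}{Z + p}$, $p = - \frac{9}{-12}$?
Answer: $\frac{2288}{3} \approx 762.67$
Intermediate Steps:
$p = \frac{3}{4}$ ($p = \left(-9\right) \left(- \frac{1}{12}\right) = \frac{3}{4} \approx 0.75$)
$Y{\left(w,Z \right)} = \frac{2 w}{\frac{3}{4} + Z}$ ($Y{\left(w,Z \right)} = \frac{w + w}{Z + \frac{3}{4}} = \frac{2 w}{\frac{3}{4} + Z}$)
$Y{\left(-13,12 \right)} \left(-374\right) = 8 \left(-13\right) \frac{1}{3 + 4 \cdot 12} \left(-374\right) = 8 \left(-13\right) \frac{1}{3 + 48} \left(-374\right) = 8 \left(-13\right) \frac{1}{51} \left(-374\right) = \left(- \frac{104}{51}\right) \left(-374\right) = \frac{2288}{3}$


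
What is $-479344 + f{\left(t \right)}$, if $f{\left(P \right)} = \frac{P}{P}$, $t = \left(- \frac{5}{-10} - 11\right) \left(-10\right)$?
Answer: $-479343$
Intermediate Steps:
$t = 105$ ($t = \left(\left(-5\right) \left(- \frac{1}{10}\right) - 11\right) \left(-10\right) = \left(\frac{1}{2} - 11\right) \left(-10\right) = \left(- \frac{21}{2}\right) \left(-10\right) = 105$)
$f{\left(P \right)} = 1$
$-479344 + f{\left(t \right)} = -479344 + 1 = -479343$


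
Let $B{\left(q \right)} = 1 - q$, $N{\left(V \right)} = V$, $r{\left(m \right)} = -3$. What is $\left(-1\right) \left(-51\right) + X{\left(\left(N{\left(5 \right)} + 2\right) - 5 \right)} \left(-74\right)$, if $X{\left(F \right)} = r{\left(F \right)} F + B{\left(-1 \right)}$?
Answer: $347$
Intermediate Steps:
$X{\left(F \right)} = 2 - 3 F$ ($X{\left(F \right)} = - 3 F + \left(1 - -1\right) = - 3 F + \left(1 + 1\right) = - 3 F + 2 = 2 - 3 F$)
$\left(-1\right) \left(-51\right) + X{\left(\left(N{\left(5 \right)} + 2\right) - 5 \right)} \left(-74\right) = \left(-1\right) \left(-51\right) + \left(2 - 3 \left(\left(5 + 2\right) - 5\right)\right) \left(-74\right) = 51 + \left(2 - 3 \left(7 - 5\right)\right) \left(-74\right) = 51 + \left(2 - 6\right) \left(-74\right) = 51 - -296 = 51 + 296 = 347$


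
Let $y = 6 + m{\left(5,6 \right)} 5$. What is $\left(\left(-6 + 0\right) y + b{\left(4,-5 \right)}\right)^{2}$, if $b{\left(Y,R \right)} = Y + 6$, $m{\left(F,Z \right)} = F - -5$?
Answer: $106276$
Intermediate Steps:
$m{\left(F,Z \right)} = 5 + F$ ($m{\left(F,Z \right)} = F + 5 = 5 + F$)
$y = 56$ ($y = 6 + \left(5 + 5\right) 5 = 6 + 10 \cdot 5 = 6 + 50 = 56$)
$b{\left(Y,R \right)} = 6 + Y$
$\left(\left(-6 + 0\right) y + b{\left(4,-5 \right)}\right)^{2} = \left(\left(-6 + 0\right) 56 + \left(6 + 4\right)\right)^{2} = \left(\left(-6\right) 56 + 10\right)^{2} = \left(-336 + 10\right)^{2} = \left(-326\right)^{2} = 106276$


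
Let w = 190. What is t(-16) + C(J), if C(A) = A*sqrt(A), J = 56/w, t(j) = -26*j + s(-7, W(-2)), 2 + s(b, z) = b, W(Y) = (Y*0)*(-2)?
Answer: 407 + 56*sqrt(665)/9025 ≈ 407.16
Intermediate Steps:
W(Y) = 0 (W(Y) = 0*(-2) = 0)
s(b, z) = -2 + b
t(j) = -9 - 26*j (t(j) = -26*j + (-2 - 7) = -26*j - 9 = -9 - 26*j)
J = 28/95 (J = 56/190 = 56*(1/190) = 28/95 ≈ 0.29474)
C(A) = A**(3/2)
t(-16) + C(J) = (-9 - 26*(-16)) + (28/95)**(3/2) = (-9 + 416) + 56*sqrt(665)/9025 = 407 + 56*sqrt(665)/9025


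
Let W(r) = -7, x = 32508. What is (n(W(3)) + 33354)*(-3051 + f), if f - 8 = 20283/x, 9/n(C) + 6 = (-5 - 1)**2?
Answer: -523617831121/5160 ≈ -1.0148e+8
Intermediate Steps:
n(C) = 3/10 (n(C) = 9/(-6 + (-5 - 1)**2) = 9/(-6 + (-6)**2) = 9/(-6 + 36) = 9/30 = 9*(1/30) = 3/10)
f = 93449/10836 (f = 8 + 20283/32508 = 8 + 20283*(1/32508) = 8 + 6761/10836 = 93449/10836 ≈ 8.6239)
(n(W(3)) + 33354)*(-3051 + f) = (3/10 + 33354)*(-3051 + 93449/10836) = (333543/10)*(-32967187/10836) = -523617831121/5160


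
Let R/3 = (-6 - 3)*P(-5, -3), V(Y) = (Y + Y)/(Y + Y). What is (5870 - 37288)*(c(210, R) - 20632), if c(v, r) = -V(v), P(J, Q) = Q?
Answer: 648247594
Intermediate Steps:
V(Y) = 1 (V(Y) = (2*Y)/((2*Y)) = (2*Y)*(1/(2*Y)) = 1)
R = 81 (R = 3*((-6 - 3)*(-3)) = 3*(-9*(-3)) = 3*27 = 81)
c(v, r) = -1 (c(v, r) = -1*1 = -1)
(5870 - 37288)*(c(210, R) - 20632) = (5870 - 37288)*(-1 - 20632) = -31418*(-20633) = 648247594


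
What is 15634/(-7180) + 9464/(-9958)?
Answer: -4300671/1374970 ≈ -3.1278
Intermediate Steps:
15634/(-7180) + 9464/(-9958) = 15634*(-1/7180) + 9464*(-1/9958) = -7817/3590 - 364/383 = -4300671/1374970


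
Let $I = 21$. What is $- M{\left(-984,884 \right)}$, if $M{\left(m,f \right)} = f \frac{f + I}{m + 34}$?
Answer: $\frac{80002}{95} \approx 842.13$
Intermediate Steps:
$M{\left(m,f \right)} = \frac{f \left(21 + f\right)}{34 + m}$ ($M{\left(m,f \right)} = f \frac{f + 21}{m + 34} = f \frac{21 + f}{34 + m} = \frac{f \left(21 + f\right)}{34 + m}$)
$- M{\left(-984,884 \right)} = - \frac{884 \left(21 + 884\right)}{34 - 984} = - \frac{884 \cdot 905}{-950} = - \frac{884 \left(-1\right) 905}{950} = \left(-1\right) \left(- \frac{80002}{95}\right) = \frac{80002}{95}$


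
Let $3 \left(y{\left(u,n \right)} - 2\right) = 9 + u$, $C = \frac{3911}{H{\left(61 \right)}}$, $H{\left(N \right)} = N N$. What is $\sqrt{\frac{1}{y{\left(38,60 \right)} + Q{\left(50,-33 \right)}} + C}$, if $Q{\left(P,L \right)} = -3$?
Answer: $\frac{\sqrt{2015717}}{1342} \approx 1.0579$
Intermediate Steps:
$H{\left(N \right)} = N^{2}$
$C = \frac{3911}{3721}$ ($C = \frac{3911}{61^{2}} = \frac{3911}{3721} \approx 1.0511$)
$y{\left(u,n \right)} = 5 + \frac{u}{3}$ ($y{\left(u,n \right)} = 2 + \frac{9 + u}{3} = 2 + \left(3 + \frac{u}{3}\right) = 5 + \frac{u}{3}$)
$\sqrt{\frac{1}{y{\left(38,60 \right)} + Q{\left(50,-33 \right)}} + C} = \sqrt{\frac{1}{\left(5 + \frac{1}{3} \cdot 38\right) - 3} + \frac{3911}{3721}} = \sqrt{\frac{1}{\left(5 + \frac{38}{3}\right) - 3} + \frac{3911}{3721}} = \sqrt{\frac{1}{\frac{53}{3} - 3} + \frac{3911}{3721}} = \sqrt{\frac{1}{\frac{44}{3}} + \frac{3911}{3721}} = \sqrt{\frac{3}{44} + \frac{3911}{3721}} = \sqrt{\frac{183247}{163724}} = \frac{\sqrt{2015717}}{1342}$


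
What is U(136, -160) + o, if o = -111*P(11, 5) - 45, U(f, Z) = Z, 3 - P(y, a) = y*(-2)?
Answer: -2980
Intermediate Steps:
P(y, a) = 3 + 2*y (P(y, a) = 3 - y*(-2) = 3 - (-2)*y = 3 + 2*y)
o = -2820 (o = -111*(3 + 2*11) - 45 = -111*(3 + 22) - 45 = -111*25 - 45 = -2775 - 45 = -2820)
U(136, -160) + o = -160 - 2820 = -2980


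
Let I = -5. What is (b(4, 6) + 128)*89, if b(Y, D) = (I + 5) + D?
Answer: 11926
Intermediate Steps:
b(Y, D) = D (b(Y, D) = (-5 + 5) + D = 0 + D = D)
(b(4, 6) + 128)*89 = (6 + 128)*89 = 134*89 = 11926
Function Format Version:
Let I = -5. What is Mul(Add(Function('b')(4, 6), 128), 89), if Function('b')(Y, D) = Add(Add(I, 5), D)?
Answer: 11926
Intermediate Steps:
Function('b')(Y, D) = D (Function('b')(Y, D) = Add(Add(-5, 5), D) = Add(0, D) = D)
Mul(Add(Function('b')(4, 6), 128), 89) = Mul(Add(6, 128), 89) = Mul(134, 89) = 11926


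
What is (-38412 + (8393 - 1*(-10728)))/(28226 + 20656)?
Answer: -19291/48882 ≈ -0.39464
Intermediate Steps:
(-38412 + (8393 - 1*(-10728)))/(28226 + 20656) = (-38412 + (8393 + 10728))/48882 = (-38412 + 19121)*(1/48882) = -19291*1/48882 = -19291/48882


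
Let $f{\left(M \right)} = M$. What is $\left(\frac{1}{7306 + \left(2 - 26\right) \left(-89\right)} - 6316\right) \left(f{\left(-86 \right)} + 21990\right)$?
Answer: $- \frac{653129868792}{4721} \approx -1.3835 \cdot 10^{8}$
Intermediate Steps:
$\left(\frac{1}{7306 + \left(2 - 26\right) \left(-89\right)} - 6316\right) \left(f{\left(-86 \right)} + 21990\right) = \left(\frac{1}{7306 + \left(2 - 26\right) \left(-89\right)} - 6316\right) \left(-86 + 21990\right) = \left(\frac{1}{7306 - -2136} - 6316\right) 21904 = \left(\frac{1}{7306 + 2136} - 6316\right) 21904 = \left(\frac{1}{9442} - 6316\right) 21904 = \left(- \frac{59635671}{9442}\right) 21904 = - \frac{653129868792}{4721}$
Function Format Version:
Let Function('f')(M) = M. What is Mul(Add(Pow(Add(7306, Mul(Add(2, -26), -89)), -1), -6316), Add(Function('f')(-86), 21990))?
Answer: Rational(-653129868792, 4721) ≈ -1.3835e+8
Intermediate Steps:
Mul(Add(Pow(Add(7306, Mul(Add(2, -26), -89)), -1), -6316), Add(Function('f')(-86), 21990)) = Mul(Add(Pow(Add(7306, Mul(Add(2, -26), -89)), -1), -6316), Add(-86, 21990)) = Mul(Add(Pow(Add(7306, Mul(-24, -89)), -1), -6316), 21904) = Mul(Add(Pow(Add(7306, 2136), -1), -6316), 21904) = Mul(Add(Pow(9442, -1), -6316), 21904) = Mul(Add(Rational(1, 9442), -6316), 21904) = Mul(Rational(-59635671, 9442), 21904) = Rational(-653129868792, 4721)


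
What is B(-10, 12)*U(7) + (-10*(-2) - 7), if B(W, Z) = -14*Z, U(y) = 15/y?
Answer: -347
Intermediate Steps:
B(-10, 12)*U(7) + (-10*(-2) - 7) = (-14*12)*(15/7) + (-10*(-2) - 7) = -2520/7 + (20 - 7) = -168*15/7 + 13 = -360 + 13 = -347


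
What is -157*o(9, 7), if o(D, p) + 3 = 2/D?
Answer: 3925/9 ≈ 436.11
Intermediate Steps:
o(D, p) = -3 + 2/D
-157*o(9, 7) = -157*(-3 + 2/9) = -157*(-25/9) = 3925/9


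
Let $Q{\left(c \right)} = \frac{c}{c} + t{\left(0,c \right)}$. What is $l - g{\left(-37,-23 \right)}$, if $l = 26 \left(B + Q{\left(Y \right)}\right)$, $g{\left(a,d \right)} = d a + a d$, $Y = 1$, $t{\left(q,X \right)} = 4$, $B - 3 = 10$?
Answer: $-1234$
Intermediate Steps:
$B = 13$ ($B = 3 + 10 = 13$)
$Q{\left(c \right)} = 5$ ($Q{\left(c \right)} = \frac{c}{c} + 4 = 1 + 4 = 5$)
$g{\left(a,d \right)} = 2 a d$ ($g{\left(a,d \right)} = a d + a d = 2 a d$)
$l = 468$ ($l = 26 \left(13 + 5\right) = 26 \cdot 18 = 468$)
$l - g{\left(-37,-23 \right)} = 468 - 2 \left(-37\right) \left(-23\right) = 468 - 1702 = -1234$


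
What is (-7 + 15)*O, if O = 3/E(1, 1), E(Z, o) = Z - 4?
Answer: -8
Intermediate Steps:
E(Z, o) = -4 + Z
O = -1 (O = 3/(-4 + 1) = 3/(-3) = 3*(-⅓) = -1)
(-7 + 15)*O = (-7 + 15)*(-1) = 8*(-1) = -8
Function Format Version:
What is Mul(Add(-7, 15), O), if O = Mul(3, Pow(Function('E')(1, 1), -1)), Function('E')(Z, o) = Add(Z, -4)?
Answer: -8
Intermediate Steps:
Function('E')(Z, o) = Add(-4, Z)
O = -1 (O = Mul(3, Pow(Add(-4, 1), -1)) = Mul(3, Pow(-3, -1)) = Mul(3, Rational(-1, 3)) = -1)
Mul(Add(-7, 15), O) = Mul(Add(-7, 15), -1) = Mul(8, -1) = -8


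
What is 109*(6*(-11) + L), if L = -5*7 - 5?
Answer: -11554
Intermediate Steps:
L = -40 (L = -35 - 5 = -40)
109*(6*(-11) + L) = 109*(6*(-11) - 40) = 109*(-66 - 40) = 109*(-106) = -11554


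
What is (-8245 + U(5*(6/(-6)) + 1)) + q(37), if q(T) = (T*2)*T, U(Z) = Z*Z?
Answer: -5491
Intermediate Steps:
U(Z) = Z²
q(T) = 2*T² (q(T) = (2*T)*T = 2*T²)
(-8245 + U(5*(6/(-6)) + 1)) + q(37) = (-8245 + (5*(6/(-6)) + 1)²) + 2*37² = (-8245 + (5*(6*(-⅙)) + 1)²) + 2*1369 = (-8245 + (5*(-1) + 1)²) + 2738 = (-8245 + (-5 + 1)²) + 2738 = (-8245 + (-4)²) + 2738 = (-8245 + 16) + 2738 = -8229 + 2738 = -5491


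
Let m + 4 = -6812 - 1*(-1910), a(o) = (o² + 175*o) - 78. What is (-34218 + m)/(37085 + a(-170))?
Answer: -39124/36157 ≈ -1.0821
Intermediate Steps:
a(o) = -78 + o² + 175*o
m = -4906 (m = -4 + (-6812 - 1*(-1910)) = -4 + (-6812 + 1910) = -4 - 4902 = -4906)
(-34218 + m)/(37085 + a(-170)) = (-34218 - 4906)/(37085 + (-78 + (-170)² + 175*(-170))) = -39124/(37085 + (-78 + 28900 - 29750)) = -39124/(37085 - 928) = -39124/36157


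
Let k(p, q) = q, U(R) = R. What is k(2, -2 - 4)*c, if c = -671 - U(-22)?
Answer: 3894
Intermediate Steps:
c = -649 (c = -671 - 1*(-22) = -671 + 22 = -649)
k(2, -2 - 4)*c = (-2 - 4)*(-649) = -6*(-649) = 3894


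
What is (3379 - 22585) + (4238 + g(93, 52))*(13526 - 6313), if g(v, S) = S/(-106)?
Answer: 1618935326/53 ≈ 3.0546e+7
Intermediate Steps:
g(v, S) = -S/106 (g(v, S) = S*(-1/106) = -S/106)
(3379 - 22585) + (4238 + g(93, 52))*(13526 - 6313) = (3379 - 22585) + (4238 - 1/106*52)*(13526 - 6313) = -19206 + (4238 - 26/53)*7213 = -19206 + (224588/53)*7213 = -19206 + 1619953244/53 = 1618935326/53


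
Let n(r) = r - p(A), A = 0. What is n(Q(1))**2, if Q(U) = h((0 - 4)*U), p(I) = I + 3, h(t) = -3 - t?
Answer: 4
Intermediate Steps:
p(I) = 3 + I
Q(U) = -3 + 4*U (Q(U) = -3 - (0 - 4)*U = -3 - (-4)*U = -3 + 4*U)
n(r) = -3 + r (n(r) = r - (3 + 0) = r - 1*3 = r - 3 = -3 + r)
n(Q(1))**2 = (-3 + (-3 + 4*1))**2 = (-3 + (-3 + 4))**2 = (-3 + 1)**2 = (-2)**2 = 4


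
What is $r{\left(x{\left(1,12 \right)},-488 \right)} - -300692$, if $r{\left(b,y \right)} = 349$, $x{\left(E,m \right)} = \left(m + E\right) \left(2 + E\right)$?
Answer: $301041$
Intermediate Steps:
$x{\left(E,m \right)} = \left(2 + E\right) \left(E + m\right)$ ($x{\left(E,m \right)} = \left(E + m\right) \left(2 + E\right) = \left(2 + E\right) \left(E + m\right)$)
$r{\left(x{\left(1,12 \right)},-488 \right)} - -300692 = 349 - -300692 = 349 + 300692 = 301041$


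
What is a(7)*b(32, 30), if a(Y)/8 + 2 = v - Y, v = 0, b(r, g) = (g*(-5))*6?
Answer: 64800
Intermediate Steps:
b(r, g) = -30*g (b(r, g) = -5*g*6 = -30*g)
a(Y) = -16 - 8*Y (a(Y) = -16 + 8*(0 - Y) = -16 + 8*(-Y) = -16 - 8*Y)
a(7)*b(32, 30) = (-16 - 8*7)*(-30*30) = (-16 - 56)*(-900) = -72*(-900) = 64800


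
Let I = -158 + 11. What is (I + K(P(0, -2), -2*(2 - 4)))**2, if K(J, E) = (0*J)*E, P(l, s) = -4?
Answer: 21609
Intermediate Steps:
K(J, E) = 0 (K(J, E) = 0*E = 0)
I = -147
(I + K(P(0, -2), -2*(2 - 4)))**2 = (-147 + 0)**2 = (-147)**2 = 21609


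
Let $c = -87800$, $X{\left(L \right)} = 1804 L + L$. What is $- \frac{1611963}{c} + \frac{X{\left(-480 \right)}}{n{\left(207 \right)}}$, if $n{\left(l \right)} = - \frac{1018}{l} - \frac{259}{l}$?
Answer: $\frac{15748531916751}{112120600} \approx 1.4046 \cdot 10^{5}$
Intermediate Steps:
$X{\left(L \right)} = 1805 L$
$n{\left(l \right)} = - \frac{1277}{l}$
$- \frac{1611963}{c} + \frac{X{\left(-480 \right)}}{n{\left(207 \right)}} = - \frac{1611963}{-87800} + \frac{1805 \left(-480\right)}{\left(-1277\right) \frac{1}{207}} = \left(-1611963\right) \left(- \frac{1}{87800}\right) - \frac{866400}{\left(-1277\right) \frac{1}{207}} = \frac{1611963}{87800} - \frac{866400}{- \frac{1277}{207}} = \frac{1611963}{87800} - - \frac{179344800}{1277} = \frac{1611963}{87800} + \frac{179344800}{1277} = \frac{15748531916751}{112120600}$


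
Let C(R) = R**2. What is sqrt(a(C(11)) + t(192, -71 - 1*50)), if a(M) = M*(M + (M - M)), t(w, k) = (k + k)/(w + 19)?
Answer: 77*sqrt(109931)/211 ≈ 121.00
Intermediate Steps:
t(w, k) = 2*k/(19 + w) (t(w, k) = (2*k)/(19 + w) = 2*k/(19 + w))
a(M) = M**2 (a(M) = M*(M + 0) = M*M = M**2)
sqrt(a(C(11)) + t(192, -71 - 1*50)) = sqrt((11**2)**2 + 2*(-71 - 1*50)/(19 + 192)) = sqrt(121**2 + 2*(-71 - 50)/211) = sqrt(14641 + 2*(-121)*(1/211)) = sqrt(14641 - 242/211) = sqrt(3089009/211) = 77*sqrt(109931)/211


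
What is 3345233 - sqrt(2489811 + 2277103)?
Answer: 3345233 - sqrt(4766914) ≈ 3.3430e+6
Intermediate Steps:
3345233 - sqrt(2489811 + 2277103) = 3345233 - sqrt(4766914)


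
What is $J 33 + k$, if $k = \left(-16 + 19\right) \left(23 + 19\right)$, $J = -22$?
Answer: $-600$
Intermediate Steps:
$k = 126$ ($k = 3 \cdot 42 = 126$)
$J 33 + k = \left(-22\right) 33 + 126 = -726 + 126 = -600$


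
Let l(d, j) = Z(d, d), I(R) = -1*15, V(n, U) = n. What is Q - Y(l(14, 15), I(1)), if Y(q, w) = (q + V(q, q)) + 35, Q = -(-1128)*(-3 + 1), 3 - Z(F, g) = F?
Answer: -2269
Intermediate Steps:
Z(F, g) = 3 - F
I(R) = -15
l(d, j) = 3 - d
Q = -2256 (Q = -(-1128)*(-2) = -141*16 = -2256)
Y(q, w) = 35 + 2*q (Y(q, w) = (q + q) + 35 = 2*q + 35 = 35 + 2*q)
Q - Y(l(14, 15), I(1)) = -2256 - (35 + 2*(3 - 1*14)) = -2256 - (35 + 2*(3 - 14)) = -2256 - (35 + 2*(-11)) = -2256 - (35 - 22) = -2256 - 1*13 = -2256 - 13 = -2269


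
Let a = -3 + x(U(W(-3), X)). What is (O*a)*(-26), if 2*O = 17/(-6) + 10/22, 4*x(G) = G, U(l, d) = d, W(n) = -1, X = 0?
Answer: -2041/22 ≈ -92.773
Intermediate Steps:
x(G) = G/4
O = -157/132 (O = (17/(-6) + 10/22)/2 = (17*(-1/6) + 10*(1/22))/2 = (-17/6 + 5/11)/2 = (1/2)*(-157/66) = -157/132 ≈ -1.1894)
a = -3 (a = -3 + (1/4)*0 = -3 + 0 = -3)
(O*a)*(-26) = -157/132*(-3)*(-26) = (157/44)*(-26) = -2041/22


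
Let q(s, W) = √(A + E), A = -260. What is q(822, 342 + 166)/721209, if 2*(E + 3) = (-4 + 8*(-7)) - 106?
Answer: I*√346/721209 ≈ 2.5792e-5*I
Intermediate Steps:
E = -86 (E = -3 + ((-4 + 8*(-7)) - 106)/2 = -3 + ((-4 - 56) - 106)/2 = -3 + (-60 - 106)/2 = -3 + (½)*(-166) = -3 - 83 = -86)
q(s, W) = I*√346 (q(s, W) = √(-260 - 86) = √(-346) = I*√346)
q(822, 342 + 166)/721209 = (I*√346)/721209 = (I*√346)*(1/721209) = I*√346/721209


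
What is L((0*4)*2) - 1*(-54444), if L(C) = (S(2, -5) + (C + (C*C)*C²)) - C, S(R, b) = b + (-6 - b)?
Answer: 54438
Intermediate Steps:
S(R, b) = -6
L(C) = -6 + C⁴ (L(C) = (-6 + (C + (C*C)*C²)) - C = (-6 + (C + C²*C²)) - C = (-6 + (C + C⁴)) - C = (-6 + C + C⁴) - C = -6 + C⁴)
L((0*4)*2) - 1*(-54444) = (-6 + ((0*4)*2)⁴) - 1*(-54444) = (-6 + (0*2)⁴) + 54444 = (-6 + 0⁴) + 54444 = (-6 + 0) + 54444 = -6 + 54444 = 54438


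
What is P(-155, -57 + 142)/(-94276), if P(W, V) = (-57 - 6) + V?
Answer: -11/47138 ≈ -0.00023336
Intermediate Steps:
P(W, V) = -63 + V
P(-155, -57 + 142)/(-94276) = (-63 + (-57 + 142))/(-94276) = (-63 + 85)*(-1/94276) = 22*(-1/94276) = -11/47138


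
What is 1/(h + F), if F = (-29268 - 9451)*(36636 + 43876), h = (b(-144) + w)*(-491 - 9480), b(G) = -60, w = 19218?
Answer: -1/3308368546 ≈ -3.0226e-10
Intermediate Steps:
h = -191024418 (h = (-60 + 19218)*(-491 - 9480) = 19158*(-9971) = -191024418)
F = -3117344128 (F = -38719*80512 = -3117344128)
1/(h + F) = 1/(-191024418 - 3117344128) = 1/(-3308368546) = -1/3308368546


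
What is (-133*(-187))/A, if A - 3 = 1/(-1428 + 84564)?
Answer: 2067675456/249409 ≈ 8290.3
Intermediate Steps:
A = 249409/83136 (A = 3 + 1/(-1428 + 84564) = 3 + 1/83136 = 249409/83136 ≈ 3.0000)
(-133*(-187))/A = (-133*(-187))/(249409/83136) = 24871*(83136/249409) = 2067675456/249409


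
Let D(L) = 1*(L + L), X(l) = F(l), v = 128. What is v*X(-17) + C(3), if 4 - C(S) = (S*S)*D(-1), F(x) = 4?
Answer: 534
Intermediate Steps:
X(l) = 4
D(L) = 2*L (D(L) = 1*(2*L) = 2*L)
C(S) = 4 + 2*S**2 (C(S) = 4 - S*S*2*(-1) = 4 - S**2*(-2) = 4 - (-2)*S**2 = 4 + 2*S**2)
v*X(-17) + C(3) = 128*4 + (4 + 2*3**2) = 512 + (4 + 2*9) = 512 + (4 + 18) = 512 + 22 = 534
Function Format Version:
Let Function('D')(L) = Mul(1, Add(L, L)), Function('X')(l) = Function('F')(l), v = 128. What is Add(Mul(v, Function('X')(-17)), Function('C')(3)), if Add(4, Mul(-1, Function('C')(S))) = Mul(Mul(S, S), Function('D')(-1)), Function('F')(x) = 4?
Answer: 534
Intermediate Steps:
Function('X')(l) = 4
Function('D')(L) = Mul(2, L) (Function('D')(L) = Mul(1, Mul(2, L)) = Mul(2, L))
Function('C')(S) = Add(4, Mul(2, Pow(S, 2))) (Function('C')(S) = Add(4, Mul(-1, Mul(Mul(S, S), Mul(2, -1)))) = Add(4, Mul(-1, Mul(Pow(S, 2), -2))) = Add(4, Mul(-1, Mul(-2, Pow(S, 2)))) = Add(4, Mul(2, Pow(S, 2))))
Add(Mul(v, Function('X')(-17)), Function('C')(3)) = Add(Mul(128, 4), Add(4, Mul(2, Pow(3, 2)))) = Add(512, Add(4, Mul(2, 9))) = Add(512, Add(4, 18)) = Add(512, 22) = 534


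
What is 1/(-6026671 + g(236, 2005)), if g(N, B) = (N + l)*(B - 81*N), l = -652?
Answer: 1/1091505 ≈ 9.1617e-7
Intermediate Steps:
g(N, B) = (-652 + N)*(B - 81*N) (g(N, B) = (N - 652)*(B - 81*N) = (-652 + N)*(B - 81*N))
1/(-6026671 + g(236, 2005)) = 1/(-6026671 + (-652*2005 - 81*236**2 + 52812*236 + 2005*236)) = 1/(-6026671 + (-1307260 - 81*55696 + 12463632 + 473180)) = 1/(-6026671 + (-1307260 - 4511376 + 12463632 + 473180)) = 1/(-6026671 + 7118176) = 1/1091505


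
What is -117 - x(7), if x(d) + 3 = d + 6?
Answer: -127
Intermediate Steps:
x(d) = 3 + d (x(d) = -3 + (d + 6) = -3 + (6 + d) = 3 + d)
-117 - x(7) = -117 - (3 + 7) = -117 - 1*10 = -117 - 10 = -127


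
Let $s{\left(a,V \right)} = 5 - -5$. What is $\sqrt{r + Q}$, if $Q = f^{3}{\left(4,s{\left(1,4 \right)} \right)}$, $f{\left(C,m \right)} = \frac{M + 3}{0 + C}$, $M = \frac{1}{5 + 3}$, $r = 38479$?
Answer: $\frac{\sqrt{2521790994}}{256} \approx 196.16$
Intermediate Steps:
$s{\left(a,V \right)} = 10$ ($s{\left(a,V \right)} = 5 + 5 = 10$)
$M = \frac{1}{8} \approx 0.125$
$f{\left(C,m \right)} = \frac{25}{8 C}$ ($f{\left(C,m \right)} = \frac{\frac{1}{8} + 3}{0 + C} = \frac{25}{8 C}$)
$Q = \frac{15625}{32768}$ ($Q = \left(\frac{25}{8 \cdot 4}\right)^{3} = \left(\frac{25}{8} \cdot \frac{1}{4}\right)^{3} = \left(\frac{25}{32}\right)^{3} = \frac{15625}{32768} \approx 0.47684$)
$\sqrt{r + Q} = \sqrt{38479 + \frac{15625}{32768}} = \sqrt{\frac{1260895497}{32768}} = \frac{\sqrt{2521790994}}{256}$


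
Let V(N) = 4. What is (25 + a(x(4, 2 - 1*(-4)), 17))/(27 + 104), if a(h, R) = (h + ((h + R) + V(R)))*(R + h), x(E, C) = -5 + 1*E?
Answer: 329/131 ≈ 2.5115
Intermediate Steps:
x(E, C) = -5 + E
a(h, R) = (R + h)*(4 + R + 2*h) (a(h, R) = (h + ((h + R) + 4))*(R + h) = (h + ((R + h) + 4))*(R + h) = (h + (4 + R + h))*(R + h) = (4 + R + 2*h)*(R + h) = (R + h)*(4 + R + 2*h))
(25 + a(x(4, 2 - 1*(-4)), 17))/(27 + 104) = (25 + (17² + 2*(-5 + 4)² + 4*17 + 4*(-5 + 4) + 3*17*(-5 + 4)))/(27 + 104) = (25 + (289 + 2*(-1)² + 68 + 4*(-1) + 3*17*(-1)))/131 = (25 + (289 + 2*1 + 68 - 4 - 51))*(1/131) = (25 + (289 + 2 + 68 - 4 - 51))*(1/131) = (25 + 304)*(1/131) = 329*(1/131) = 329/131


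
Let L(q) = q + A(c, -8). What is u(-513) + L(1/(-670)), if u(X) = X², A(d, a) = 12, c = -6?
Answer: 176331269/670 ≈ 2.6318e+5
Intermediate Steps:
L(q) = 12 + q (L(q) = q + 12 = 12 + q)
u(-513) + L(1/(-670)) = (-513)² + (12 + 1/(-670)) = 263169 + (12 - 1/670) = 263169 + 8039/670 = 176331269/670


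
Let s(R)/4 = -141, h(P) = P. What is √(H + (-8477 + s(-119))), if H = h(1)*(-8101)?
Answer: I*√17142 ≈ 130.93*I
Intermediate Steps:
s(R) = -564 (s(R) = 4*(-141) = -564)
H = -8101 (H = 1*(-8101) = -8101)
√(H + (-8477 + s(-119))) = √(-8101 + (-8477 - 564)) = √(-8101 - 9041) = √(-17142) = I*√17142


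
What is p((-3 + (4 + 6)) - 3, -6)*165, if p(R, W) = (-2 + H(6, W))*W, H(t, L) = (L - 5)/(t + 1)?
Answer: 24750/7 ≈ 3535.7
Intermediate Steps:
H(t, L) = (-5 + L)/(1 + t)
p(R, W) = W*(-19/7 + W/7) (p(R, W) = (-2 + (-5 + W)/(1 + 6))*W = (-2 + (-5 + W)/7)*W = (-2 + (-5/7 + W/7))*W = (-19/7 + W/7)*W = W*(-19/7 + W/7))
p((-3 + (4 + 6)) - 3, -6)*165 = ((1/7)*(-6)*(-19 - 6))*165 = ((1/7)*(-6)*(-25))*165 = (150/7)*165 = 24750/7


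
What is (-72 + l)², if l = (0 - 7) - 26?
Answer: 11025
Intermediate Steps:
l = -33 (l = -7 - 26 = -33)
(-72 + l)² = (-72 - 33)² = (-105)² = 11025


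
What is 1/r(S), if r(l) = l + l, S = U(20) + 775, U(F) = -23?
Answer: 1/1504 ≈ 0.00066489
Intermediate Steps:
S = 752 (S = -23 + 775 = 752)
r(l) = 2*l
1/r(S) = 1/(2*752) = 1/1504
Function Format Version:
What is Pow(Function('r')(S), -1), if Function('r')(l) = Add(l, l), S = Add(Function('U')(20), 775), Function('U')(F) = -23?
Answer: Rational(1, 1504) ≈ 0.00066489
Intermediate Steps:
S = 752 (S = Add(-23, 775) = 752)
Function('r')(l) = Mul(2, l)
Pow(Function('r')(S), -1) = Pow(Mul(2, 752), -1) = Pow(1504, -1) = Rational(1, 1504)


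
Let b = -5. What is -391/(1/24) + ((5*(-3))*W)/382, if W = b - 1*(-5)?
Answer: -9384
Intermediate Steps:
W = 0 (W = -5 - 1*(-5) = -5 + 5 = 0)
-391/(1/24) + ((5*(-3))*W)/382 = -391/(1/24) + ((5*(-3))*0)/382 = -391/1/24 - 15*0*(1/382) = -391*24 + 0*(1/382) = -9384 + 0 = -9384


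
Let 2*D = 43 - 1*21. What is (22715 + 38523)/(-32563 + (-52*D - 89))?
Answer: -30619/16612 ≈ -1.8432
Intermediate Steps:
D = 11 (D = (43 - 1*21)/2 = (43 - 21)/2 = (1/2)*22 = 11)
(22715 + 38523)/(-32563 + (-52*D - 89)) = (22715 + 38523)/(-32563 + (-52*11 - 89)) = 61238/(-32563 + (-572 - 89)) = 61238/(-32563 - 661) = 61238/(-33224) = 61238*(-1/33224) = -30619/16612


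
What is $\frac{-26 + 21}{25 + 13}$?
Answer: $- \frac{5}{38} \approx -0.13158$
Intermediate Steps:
$\frac{-26 + 21}{25 + 13} = \frac{1}{38} \left(-5\right) = - \frac{5}{38}$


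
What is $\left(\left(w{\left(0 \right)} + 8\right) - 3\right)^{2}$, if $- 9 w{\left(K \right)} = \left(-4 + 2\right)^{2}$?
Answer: $\frac{1681}{81} \approx 20.753$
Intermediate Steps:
$w{\left(K \right)} = - \frac{4}{9}$ ($w{\left(K \right)} = - \frac{\left(-4 + 2\right)^{2}}{9} = - \frac{\left(-2\right)^{2}}{9} = \left(- \frac{1}{9}\right) 4 = - \frac{4}{9}$)
$\left(\left(w{\left(0 \right)} + 8\right) - 3\right)^{2} = \left(\left(- \frac{4}{9} + 8\right) - 3\right)^{2} = \left(\frac{68}{9} - 3\right)^{2} = \left(\frac{41}{9}\right)^{2} = \frac{1681}{81}$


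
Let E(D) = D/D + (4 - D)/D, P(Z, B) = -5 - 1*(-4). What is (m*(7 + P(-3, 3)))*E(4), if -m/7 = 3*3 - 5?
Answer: -168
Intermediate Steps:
P(Z, B) = -1 (P(Z, B) = -5 + 4 = -1)
E(D) = 1 + (4 - D)/D
m = -28 (m = -7*(3*3 - 5) = -7*(9 - 5) = -7*4 = -28)
(m*(7 + P(-3, 3)))*E(4) = (-28*(7 - 1))*(4/4) = (-28*6)*(4*(¼)) = -168*1 = -168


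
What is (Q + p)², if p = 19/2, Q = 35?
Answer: 7921/4 ≈ 1980.3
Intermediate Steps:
p = 19/2 (p = 19*(½) = 19/2 ≈ 9.5000)
(Q + p)² = (35 + 19/2)² = (89/2)² = 7921/4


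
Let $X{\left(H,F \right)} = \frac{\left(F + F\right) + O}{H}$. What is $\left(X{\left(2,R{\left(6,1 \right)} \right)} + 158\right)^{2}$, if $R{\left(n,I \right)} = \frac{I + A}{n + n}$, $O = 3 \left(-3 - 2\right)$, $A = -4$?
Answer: $\frac{361201}{16} \approx 22575.0$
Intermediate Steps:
$O = -15$ ($O = 3 \left(-5\right) = -15$)
$R{\left(n,I \right)} = \frac{-4 + I}{2 n}$ ($R{\left(n,I \right)} = \frac{I - 4}{n + n} = \frac{-4 + I}{2 n}$)
$X{\left(H,F \right)} = \frac{-15 + 2 F}{H}$ ($X{\left(H,F \right)} = \frac{\left(F + F\right) - 15}{H} = \frac{2 F - 15}{H} = \frac{-15 + 2 F}{H}$)
$\left(X{\left(2,R{\left(6,1 \right)} \right)} + 158\right)^{2} = \left(\frac{-15 + 2 \frac{-4 + 1}{2 \cdot 6}}{2} + 158\right)^{2} = \left(\frac{-15 + 2 \cdot \frac{1}{2} \cdot \frac{1}{6} \left(-3\right)}{2} + 158\right)^{2} = \left(\frac{-15 + 2 \left(- \frac{1}{4}\right)}{2} + 158\right)^{2} = \left(\frac{-15 - \frac{1}{2}}{2} + 158\right)^{2} = \left(\frac{1}{2} \left(- \frac{31}{2}\right) + 158\right)^{2} = \left(- \frac{31}{4} + 158\right)^{2} = \left(\frac{601}{4}\right)^{2} = \frac{361201}{16}$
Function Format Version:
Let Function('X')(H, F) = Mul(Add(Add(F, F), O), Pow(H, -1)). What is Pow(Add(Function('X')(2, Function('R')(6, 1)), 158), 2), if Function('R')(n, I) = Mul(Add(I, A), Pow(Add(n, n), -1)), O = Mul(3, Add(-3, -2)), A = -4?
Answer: Rational(361201, 16) ≈ 22575.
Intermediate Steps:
O = -15 (O = Mul(3, -5) = -15)
Function('R')(n, I) = Mul(Rational(1, 2), Pow(n, -1), Add(-4, I)) (Function('R')(n, I) = Mul(Add(I, -4), Pow(Add(n, n), -1)) = Mul(Add(-4, I), Pow(Mul(2, n), -1)) = Mul(Add(-4, I), Mul(Rational(1, 2), Pow(n, -1))) = Mul(Rational(1, 2), Pow(n, -1), Add(-4, I)))
Function('X')(H, F) = Mul(Pow(H, -1), Add(-15, Mul(2, F))) (Function('X')(H, F) = Mul(Add(Add(F, F), -15), Pow(H, -1)) = Mul(Add(Mul(2, F), -15), Pow(H, -1)) = Mul(Add(-15, Mul(2, F)), Pow(H, -1)) = Mul(Pow(H, -1), Add(-15, Mul(2, F))))
Pow(Add(Function('X')(2, Function('R')(6, 1)), 158), 2) = Pow(Add(Mul(Pow(2, -1), Add(-15, Mul(2, Mul(Rational(1, 2), Pow(6, -1), Add(-4, 1))))), 158), 2) = Pow(Add(Mul(Rational(1, 2), Add(-15, Mul(2, Mul(Rational(1, 2), Rational(1, 6), -3)))), 158), 2) = Pow(Add(Mul(Rational(1, 2), Add(-15, Mul(2, Rational(-1, 4)))), 158), 2) = Pow(Add(Mul(Rational(1, 2), Add(-15, Rational(-1, 2))), 158), 2) = Pow(Add(Mul(Rational(1, 2), Rational(-31, 2)), 158), 2) = Pow(Add(Rational(-31, 4), 158), 2) = Pow(Rational(601, 4), 2) = Rational(361201, 16)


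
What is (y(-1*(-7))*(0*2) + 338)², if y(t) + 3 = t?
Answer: 114244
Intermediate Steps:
y(t) = -3 + t
(y(-1*(-7))*(0*2) + 338)² = ((-3 - 1*(-7))*(0*2) + 338)² = ((-3 + 7)*0 + 338)² = (4*0 + 338)² = (0 + 338)² = 338² = 114244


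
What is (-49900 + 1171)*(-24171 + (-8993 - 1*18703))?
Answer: 2527427043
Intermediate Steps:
(-49900 + 1171)*(-24171 + (-8993 - 1*18703)) = -48729*(-24171 + (-8993 - 18703)) = -48729*(-24171 - 27696) = -48729*(-51867) = 2527427043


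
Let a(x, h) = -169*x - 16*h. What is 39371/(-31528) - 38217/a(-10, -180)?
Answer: -692415523/72041480 ≈ -9.6113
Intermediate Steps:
39371/(-31528) - 38217/a(-10, -180) = 39371/(-31528) - 38217/(-169*(-10) - 16*(-180)) = 39371*(-1/31528) - 38217/(1690 + 2880) = -39371/31528 - 38217/4570 = -692415523/72041480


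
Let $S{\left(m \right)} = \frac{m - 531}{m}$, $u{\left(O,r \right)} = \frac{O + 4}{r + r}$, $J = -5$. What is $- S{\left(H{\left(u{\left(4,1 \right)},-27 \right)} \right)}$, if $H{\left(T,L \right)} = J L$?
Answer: $\frac{44}{15} \approx 2.9333$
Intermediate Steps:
$u{\left(O,r \right)} = \frac{4 + O}{2 r}$
$H{\left(T,L \right)} = - 5 L$
$S{\left(m \right)} = \frac{-531 + m}{m}$
$- S{\left(H{\left(u{\left(4,1 \right)},-27 \right)} \right)} = - \frac{-531 - -135}{\left(-5\right) \left(-27\right)} = - \frac{-531 + 135}{135} = - \frac{-396}{135} = \left(-1\right) \left(- \frac{44}{15}\right) = \frac{44}{15}$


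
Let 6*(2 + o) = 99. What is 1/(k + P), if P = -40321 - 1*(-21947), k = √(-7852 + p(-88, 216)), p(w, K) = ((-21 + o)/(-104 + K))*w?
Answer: -514472/9453128241 - 2*I*√1537991/9453128241 ≈ -5.4423e-5 - 2.6238e-7*I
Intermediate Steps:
o = 29/2 (o = -2 + (⅙)*99 = -2 + 33/2 = 29/2 ≈ 14.500)
p(w, K) = -13*w/(2*(-104 + K)) (p(w, K) = ((-21 + 29/2)/(-104 + K))*w = (-13/(2*(-104 + K)))*w = -13*w/(2*(-104 + K)))
k = I*√1537991/14 (k = √(-7852 - 13*(-88)/(-208 + 2*216)) = √(-7852 - 13*(-88)/(-208 + 432)) = √(-7852 - 13*(-88)/224) = √(-7852 - 13*(-88)*1/224) = √(-7852 + 143/28) = √(-219713/28) = I*√1537991/14 ≈ 88.583*I)
P = -18374 (P = -40321 + 21947 = -18374)
1/(k + P) = 1/(I*√1537991/14 - 18374) = 1/(-18374 + I*√1537991/14)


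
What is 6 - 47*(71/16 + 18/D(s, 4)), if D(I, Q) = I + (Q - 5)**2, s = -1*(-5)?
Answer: -5497/16 ≈ -343.56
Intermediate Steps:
s = 5
D(I, Q) = I + (-5 + Q)**2
6 - 47*(71/16 + 18/D(s, 4)) = 6 - 47*(71/16 + 18/(5 + (-5 + 4)**2)) = 6 - 47*(71*(1/16) + 18/(5 + (-1)**2)) = 6 - 47*(71/16 + 18/(5 + 1)) = 6 - 47*(71/16 + 18/6) = 6 - 47*(71/16 + 18*(1/6)) = 6 - 47*(71/16 + 3) = 6 - 47*119/16 = 6 - 5593/16 = -5497/16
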